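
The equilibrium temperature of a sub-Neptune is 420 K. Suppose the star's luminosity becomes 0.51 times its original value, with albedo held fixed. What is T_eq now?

T_eq ≈ 355 K

T_eq ∝ L^(1/4) · d^(−1/2).
T′ = 420 × 0.51^(1/4) = 355 K.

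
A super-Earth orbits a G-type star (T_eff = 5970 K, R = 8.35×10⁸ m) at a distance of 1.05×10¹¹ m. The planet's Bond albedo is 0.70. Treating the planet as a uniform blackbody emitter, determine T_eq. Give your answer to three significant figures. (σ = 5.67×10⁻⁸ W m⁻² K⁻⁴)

L = 4πR_⋆²σT_⋆⁴ = 4π(8.35×10⁸)² × 5.67×10⁻⁸ × (5970)⁴ = 6.31×10²⁶ W.
S = L/(4πd²) = 4550 W m⁻².
Energy balance: absorbed = emitted ⇒ πR²·S(1−A) = 4πR²·σT_eq⁴, so T_eq⁴ = S(1−A)/(4σ).
T_eq = [4550 × 0.30 / (4 × 5.67×10⁻⁸)]^(1/4) = (6.02×10⁹)^(1/4) = 279 K.

T_eq ≈ 279 K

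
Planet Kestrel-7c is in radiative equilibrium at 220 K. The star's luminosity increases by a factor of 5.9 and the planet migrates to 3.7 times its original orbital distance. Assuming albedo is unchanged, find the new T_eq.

T_eq ∝ L^(1/4) · d^(−1/2).
T′ = 220 × 5.9^(1/4) / 3.7^(1/2) = 178 K.

T_eq ≈ 178 K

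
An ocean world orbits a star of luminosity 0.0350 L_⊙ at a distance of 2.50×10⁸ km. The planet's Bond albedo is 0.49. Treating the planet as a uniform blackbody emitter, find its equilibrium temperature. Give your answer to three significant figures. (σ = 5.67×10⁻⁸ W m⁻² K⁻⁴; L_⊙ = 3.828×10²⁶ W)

d = 2.50×10⁸ km = 2.50×10¹¹ m.
L = 0.0350 × 3.828×10²⁶ = 1.34×10²⁵ W.
Flux: S = L/(4πd²) = 1.34×10²⁵/(4π×(2.50×10¹¹)²) = 17.1 W m⁻².
Energy balance: absorbed = emitted ⇒ πR²·S(1−A) = 4πR²·σT_eq⁴, so T_eq⁴ = S(1−A)/(4σ).
T_eq = [17.1 × 0.51 / (4 × 5.67×10⁻⁸)]^(1/4) = (3.84×10⁷)^(1/4) = 78.7 K.

T_eq ≈ 78.7 K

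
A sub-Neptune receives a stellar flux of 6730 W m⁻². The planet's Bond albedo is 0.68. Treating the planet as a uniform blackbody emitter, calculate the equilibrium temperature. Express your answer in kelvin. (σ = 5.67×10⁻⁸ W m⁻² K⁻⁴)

Energy balance: absorbed = emitted ⇒ πR²·S(1−A) = 4πR²·σT_eq⁴, so T_eq⁴ = S(1−A)/(4σ).
T_eq = [6730 × 0.32 / (4 × 5.67×10⁻⁸)]^(1/4) = (9.50×10⁹)^(1/4) = 312 K.

T_eq ≈ 312 K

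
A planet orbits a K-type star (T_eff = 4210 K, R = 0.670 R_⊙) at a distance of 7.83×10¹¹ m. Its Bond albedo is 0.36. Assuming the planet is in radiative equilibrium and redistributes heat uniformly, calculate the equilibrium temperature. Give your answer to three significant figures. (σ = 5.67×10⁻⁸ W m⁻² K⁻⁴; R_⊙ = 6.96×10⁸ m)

T_eq ≈ 65.0 K

R_⋆ = 0.670 × 6.96×10⁸ = 4.66×10⁸ m.
L = 4πR_⋆²σT_⋆⁴ = 4π(4.66×10⁸)² × 5.67×10⁻⁸ × (4210)⁴ = 4.87×10²⁵ W.
S = L/(4πd²) = 6.32 W m⁻².
Energy balance: absorbed = emitted ⇒ πR²·S(1−A) = 4πR²·σT_eq⁴, so T_eq⁴ = S(1−A)/(4σ).
T_eq = [6.32 × 0.64 / (4 × 5.67×10⁻⁸)]^(1/4) = (1.78×10⁷)^(1/4) = 65.0 K.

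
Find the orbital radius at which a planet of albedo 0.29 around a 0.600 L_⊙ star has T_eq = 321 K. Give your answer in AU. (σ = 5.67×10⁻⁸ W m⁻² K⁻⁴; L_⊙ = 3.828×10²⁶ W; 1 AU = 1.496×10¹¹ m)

L = 0.600 × 3.828×10²⁶ = 2.30×10²⁶ W.
From T_eq⁴ = L(1−A)/(16πσd²): d = √[L(1−A)/(16πσT_eq⁴)].
d = √[2.30×10²⁶ × 0.71 / (16π × 5.67×10⁻⁸ × (321)⁴)] = 7.34×10¹⁰ m = 0.491 AU.

d ≈ 0.491 AU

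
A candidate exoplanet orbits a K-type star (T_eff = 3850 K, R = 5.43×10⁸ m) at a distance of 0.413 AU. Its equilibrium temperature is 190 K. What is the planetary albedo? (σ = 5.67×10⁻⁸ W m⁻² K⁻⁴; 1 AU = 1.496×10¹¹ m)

A ≈ 0.69

d = 0.413 AU = 6.18×10¹⁰ m.
L = 4πR_⋆²σT_⋆⁴ = 4π(5.43×10⁸)² × 5.67×10⁻⁸ × (3850)⁴ = 4.62×10²⁵ W.
S = L/(4πd²) = 962 W m⁻².
From T_eq⁴ = S(1−A)/(4σ): 1−A = 4σT_eq⁴/S.
1−A = 4 × 5.67×10⁻⁸ × (190)⁴ / 962 = 0.307.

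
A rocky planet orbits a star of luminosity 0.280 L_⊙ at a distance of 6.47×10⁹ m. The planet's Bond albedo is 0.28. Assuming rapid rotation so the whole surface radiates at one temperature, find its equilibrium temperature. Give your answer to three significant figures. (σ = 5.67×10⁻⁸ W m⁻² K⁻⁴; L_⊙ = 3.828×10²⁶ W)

T_eq ≈ 897 K

L = 0.280 × 3.828×10²⁶ = 1.07×10²⁶ W.
Flux: S = L/(4πd²) = 1.07×10²⁶/(4π×(6.47×10⁹)²) = 2.04×10⁵ W m⁻².
Energy balance: absorbed = emitted ⇒ πR²·S(1−A) = 4πR²·σT_eq⁴, so T_eq⁴ = S(1−A)/(4σ).
T_eq = [2.04×10⁵ × 0.72 / (4 × 5.67×10⁻⁸)]^(1/4) = (6.47×10¹¹)^(1/4) = 897 K.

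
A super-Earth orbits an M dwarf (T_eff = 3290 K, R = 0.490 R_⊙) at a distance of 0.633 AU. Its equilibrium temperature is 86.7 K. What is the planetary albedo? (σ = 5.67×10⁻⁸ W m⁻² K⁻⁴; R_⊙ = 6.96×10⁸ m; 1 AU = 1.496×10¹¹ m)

A ≈ 0.85

R_⋆ = 0.490 × 6.96×10⁸ = 3.41×10⁸ m.
d = 0.633 AU = 9.47×10¹⁰ m.
L = 4πR_⋆²σT_⋆⁴ = 4π(3.41×10⁸)² × 5.67×10⁻⁸ × (3290)⁴ = 9.71×10²⁴ W.
S = L/(4πd²) = 86.2 W m⁻².
From T_eq⁴ = S(1−A)/(4σ): 1−A = 4σT_eq⁴/S.
1−A = 4 × 5.67×10⁻⁸ × (86.7)⁴ / 86.2 = 0.149.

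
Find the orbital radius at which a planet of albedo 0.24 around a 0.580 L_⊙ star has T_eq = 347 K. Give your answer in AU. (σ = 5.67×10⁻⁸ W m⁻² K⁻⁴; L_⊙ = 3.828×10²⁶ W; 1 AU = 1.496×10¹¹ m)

d ≈ 0.427 AU

L = 0.580 × 3.828×10²⁶ = 2.22×10²⁶ W.
From T_eq⁴ = L(1−A)/(16πσd²): d = √[L(1−A)/(16πσT_eq⁴)].
d = √[2.22×10²⁶ × 0.76 / (16π × 5.67×10⁻⁸ × (347)⁴)] = 6.39×10¹⁰ m = 0.427 AU.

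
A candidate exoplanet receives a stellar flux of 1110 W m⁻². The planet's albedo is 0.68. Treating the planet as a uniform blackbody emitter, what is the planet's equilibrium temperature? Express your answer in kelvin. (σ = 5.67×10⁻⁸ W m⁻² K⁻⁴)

Energy balance: absorbed = emitted ⇒ πR²·S(1−A) = 4πR²·σT_eq⁴, so T_eq⁴ = S(1−A)/(4σ).
T_eq = [1110 × 0.32 / (4 × 5.67×10⁻⁸)]^(1/4) = (1.57×10⁹)^(1/4) = 199 K.

T_eq ≈ 199 K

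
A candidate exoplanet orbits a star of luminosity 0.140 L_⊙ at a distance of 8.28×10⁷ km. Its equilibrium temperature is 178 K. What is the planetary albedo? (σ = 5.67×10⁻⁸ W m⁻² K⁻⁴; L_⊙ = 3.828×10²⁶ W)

A ≈ 0.63

d = 8.28×10⁷ km = 8.28×10¹⁰ m.
L = 0.140 × 3.828×10²⁶ = 5.36×10²⁵ W.
Flux: S = L/(4πd²) = 5.36×10²⁵/(4π×(8.28×10¹⁰)²) = 622 W m⁻².
From T_eq⁴ = S(1−A)/(4σ): 1−A = 4σT_eq⁴/S.
1−A = 4 × 5.67×10⁻⁸ × (178)⁴ / 622 = 0.366.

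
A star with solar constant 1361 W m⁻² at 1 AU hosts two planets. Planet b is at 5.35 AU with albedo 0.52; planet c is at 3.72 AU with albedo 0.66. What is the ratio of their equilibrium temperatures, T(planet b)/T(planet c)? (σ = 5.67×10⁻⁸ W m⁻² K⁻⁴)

T_eq = [S₀(1−A)/(4σd²)]^(1/4), so T ∝ (1−A)^(1/4) / √d.
T₁ = [1361×0.48/(4×5.67×10⁻⁸×5.35²)]^(1/4) = 100.16 K.
T₂ = [1361×0.34/(4×5.67×10⁻⁸×3.72²)]^(1/4) = 110.19 K.

T₁/T₂ ≈ 0.909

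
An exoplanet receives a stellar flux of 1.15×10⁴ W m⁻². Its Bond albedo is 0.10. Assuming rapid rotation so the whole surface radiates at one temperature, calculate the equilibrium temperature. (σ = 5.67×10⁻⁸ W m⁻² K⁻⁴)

Energy balance: absorbed = emitted ⇒ πR²·S(1−A) = 4πR²·σT_eq⁴, so T_eq⁴ = S(1−A)/(4σ).
T_eq = [1.15×10⁴ × 0.90 / (4 × 5.67×10⁻⁸)]^(1/4) = (4.56×10¹⁰)^(1/4) = 462 K.

T_eq ≈ 462 K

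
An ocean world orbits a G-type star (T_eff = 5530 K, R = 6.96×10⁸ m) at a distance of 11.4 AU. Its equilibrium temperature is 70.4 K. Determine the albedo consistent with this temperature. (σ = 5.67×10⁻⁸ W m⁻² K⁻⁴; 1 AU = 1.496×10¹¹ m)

d = 11.4 AU = 1.71×10¹² m.
L = 4πR_⋆²σT_⋆⁴ = 4π(6.96×10⁸)² × 5.67×10⁻⁸ × (5530)⁴ = 3.23×10²⁶ W.
S = L/(4πd²) = 8.83 W m⁻².
From T_eq⁴ = S(1−A)/(4σ): 1−A = 4σT_eq⁴/S.
1−A = 4 × 5.67×10⁻⁸ × (70.4)⁴ / 8.83 = 0.631.

A ≈ 0.37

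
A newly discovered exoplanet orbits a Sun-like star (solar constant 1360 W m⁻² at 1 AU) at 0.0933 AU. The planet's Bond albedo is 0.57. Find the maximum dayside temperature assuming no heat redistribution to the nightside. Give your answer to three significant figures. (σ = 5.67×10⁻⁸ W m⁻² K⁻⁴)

T_ss ≈ 1040 K

Flux at 0.0933 AU: S = 1360/0.0933² = 1.56×10⁵ W m⁻².
With no redistribution each surface element balances locally: S(1−A) = σT⁴.
T = [1.56×10⁵ × 0.43 / 5.67×10⁻⁸]^(1/4) = (1.18×10¹²)^(1/4) = 1040 K.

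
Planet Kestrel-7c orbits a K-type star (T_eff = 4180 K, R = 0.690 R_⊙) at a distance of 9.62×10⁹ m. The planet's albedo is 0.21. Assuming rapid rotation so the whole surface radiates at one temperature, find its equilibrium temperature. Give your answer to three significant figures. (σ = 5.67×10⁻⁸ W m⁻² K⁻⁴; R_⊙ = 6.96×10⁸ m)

R_⋆ = 0.690 × 6.96×10⁸ = 4.80×10⁸ m.
L = 4πR_⋆²σT_⋆⁴ = 4π(4.80×10⁸)² × 5.67×10⁻⁸ × (4180)⁴ = 5.02×10²⁵ W.
S = L/(4πd²) = 4.31×10⁴ W m⁻².
Energy balance: absorbed = emitted ⇒ πR²·S(1−A) = 4πR²·σT_eq⁴, so T_eq⁴ = S(1−A)/(4σ).
T_eq = [4.31×10⁴ × 0.79 / (4 × 5.67×10⁻⁸)]^(1/4) = (1.50×10¹¹)^(1/4) = 623 K.

T_eq ≈ 623 K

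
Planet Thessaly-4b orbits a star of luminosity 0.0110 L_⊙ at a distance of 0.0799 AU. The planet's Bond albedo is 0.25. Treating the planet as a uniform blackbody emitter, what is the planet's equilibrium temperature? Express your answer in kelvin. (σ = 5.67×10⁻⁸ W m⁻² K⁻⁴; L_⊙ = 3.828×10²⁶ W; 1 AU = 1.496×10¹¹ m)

T_eq ≈ 297 K

d = 0.0799 AU = 1.20×10¹⁰ m.
L = 0.0110 × 3.828×10²⁶ = 4.21×10²⁴ W.
Flux: S = L/(4πd²) = 4.21×10²⁴/(4π×(1.20×10¹⁰)²) = 2350 W m⁻².
Energy balance: absorbed = emitted ⇒ πR²·S(1−A) = 4πR²·σT_eq⁴, so T_eq⁴ = S(1−A)/(4σ).
T_eq = [2350 × 0.75 / (4 × 5.67×10⁻⁸)]^(1/4) = (7.76×10⁹)^(1/4) = 297 K.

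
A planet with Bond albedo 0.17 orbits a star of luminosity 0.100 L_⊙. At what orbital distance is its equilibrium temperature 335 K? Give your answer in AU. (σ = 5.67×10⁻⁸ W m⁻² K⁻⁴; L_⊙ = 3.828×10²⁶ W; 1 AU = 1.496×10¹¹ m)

d ≈ 0.199 AU

L = 0.100 × 3.828×10²⁶ = 3.83×10²⁵ W.
From T_eq⁴ = L(1−A)/(16πσd²): d = √[L(1−A)/(16πσT_eq⁴)].
d = √[3.83×10²⁵ × 0.83 / (16π × 5.67×10⁻⁸ × (335)⁴)] = 2.98×10¹⁰ m = 0.199 AU.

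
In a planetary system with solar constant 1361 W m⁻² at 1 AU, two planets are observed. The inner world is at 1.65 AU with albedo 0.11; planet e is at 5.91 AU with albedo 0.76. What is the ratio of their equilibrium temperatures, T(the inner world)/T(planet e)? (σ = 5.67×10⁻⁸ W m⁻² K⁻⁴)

T_eq = [S₀(1−A)/(4σd²)]^(1/4), so T ∝ (1−A)^(1/4) / √d.
T₁ = [1361×0.89/(4×5.67×10⁻⁸×1.65²)]^(1/4) = 210.46 K.
T₂ = [1361×0.24/(4×5.67×10⁻⁸×5.91²)]^(1/4) = 80.13 K.

T₁/T₂ ≈ 2.626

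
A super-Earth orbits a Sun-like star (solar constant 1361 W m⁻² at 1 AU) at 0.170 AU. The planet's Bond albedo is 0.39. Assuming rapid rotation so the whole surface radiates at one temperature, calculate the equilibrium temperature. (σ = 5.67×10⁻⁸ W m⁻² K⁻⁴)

Flux at 0.170 AU: S = 1361/0.170² = 4.71×10⁴ W m⁻².
Energy balance: absorbed = emitted ⇒ πR²·S(1−A) = 4πR²·σT_eq⁴, so T_eq⁴ = S(1−A)/(4σ).
T_eq = [4.71×10⁴ × 0.61 / (4 × 5.67×10⁻⁸)]^(1/4) = (1.27×10¹¹)^(1/4) = 597 K.

T_eq ≈ 597 K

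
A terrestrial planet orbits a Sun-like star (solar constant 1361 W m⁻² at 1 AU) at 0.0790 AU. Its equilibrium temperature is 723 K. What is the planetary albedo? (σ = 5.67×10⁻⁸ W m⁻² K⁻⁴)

Flux at 0.0790 AU: S = 1361/0.0790² = 2.18×10⁵ W m⁻².
From T_eq⁴ = S(1−A)/(4σ): 1−A = 4σT_eq⁴/S.
1−A = 4 × 5.67×10⁻⁸ × (723)⁴ / 2.18×10⁵ = 0.284.

A ≈ 0.72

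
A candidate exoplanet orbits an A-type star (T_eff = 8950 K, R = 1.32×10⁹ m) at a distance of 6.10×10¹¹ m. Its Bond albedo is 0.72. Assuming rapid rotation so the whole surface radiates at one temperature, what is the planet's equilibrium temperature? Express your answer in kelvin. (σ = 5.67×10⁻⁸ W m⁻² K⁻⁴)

L = 4πR_⋆²σT_⋆⁴ = 4π(1.32×10⁹)² × 5.67×10⁻⁸ × (8950)⁴ = 7.97×10²⁷ W.
S = L/(4πd²) = 1700 W m⁻².
Energy balance: absorbed = emitted ⇒ πR²·S(1−A) = 4πR²·σT_eq⁴, so T_eq⁴ = S(1−A)/(4σ).
T_eq = [1700 × 0.28 / (4 × 5.67×10⁻⁸)]^(1/4) = (2.10×10⁹)^(1/4) = 214 K.

T_eq ≈ 214 K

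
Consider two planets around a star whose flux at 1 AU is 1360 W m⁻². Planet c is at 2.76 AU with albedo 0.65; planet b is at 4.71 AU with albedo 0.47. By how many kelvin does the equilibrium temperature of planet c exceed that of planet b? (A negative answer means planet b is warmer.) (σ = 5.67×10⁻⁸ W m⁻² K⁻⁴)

T_eq = [S₀(1−A)/(4σd²)]^(1/4), so T ∝ (1−A)^(1/4) / √d.
T₁ = [1360×0.35/(4×5.67×10⁻⁸×2.76²)]^(1/4) = 128.84 K.
T₂ = [1360×0.53/(4×5.67×10⁻⁸×4.71²)]^(1/4) = 109.40 K.

ΔT ≈ 19.4 K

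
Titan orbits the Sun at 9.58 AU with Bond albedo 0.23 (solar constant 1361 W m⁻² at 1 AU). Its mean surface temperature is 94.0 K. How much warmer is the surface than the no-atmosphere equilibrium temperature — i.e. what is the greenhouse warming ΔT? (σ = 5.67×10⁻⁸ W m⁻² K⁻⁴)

ΔT ≈ 9.8 K

S = 1361/9.58² = 14.83 W m⁻².
T_eq = [S(1−A)/(4σ)]^(1/4) = [14.83×0.77/(4×5.67×10⁻⁸)]^(1/4) = 84.2 K.
ΔT = T_surf − T_eq = 94 − 84.2.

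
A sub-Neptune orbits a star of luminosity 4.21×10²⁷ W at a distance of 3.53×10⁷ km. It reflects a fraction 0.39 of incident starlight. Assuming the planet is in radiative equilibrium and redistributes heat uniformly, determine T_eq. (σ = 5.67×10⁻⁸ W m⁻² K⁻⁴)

d = 3.53×10⁷ km = 3.53×10¹⁰ m.
Flux: S = L/(4πd²) = 4.21×10²⁷/(4π×(3.53×10¹⁰)²) = 2.69×10⁵ W m⁻².
Energy balance: absorbed = emitted ⇒ πR²·S(1−A) = 4πR²·σT_eq⁴, so T_eq⁴ = S(1−A)/(4σ).
T_eq = [2.69×10⁵ × 0.61 / (4 × 5.67×10⁻⁸)]^(1/4) = (7.23×10¹¹)^(1/4) = 922 K.

T_eq ≈ 922 K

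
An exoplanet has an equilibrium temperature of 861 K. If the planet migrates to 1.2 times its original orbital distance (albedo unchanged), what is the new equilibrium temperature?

T_eq ∝ L^(1/4) · d^(−1/2).
T′ = 861 / 1.2^(1/2) = 786 K.

T_eq ≈ 786 K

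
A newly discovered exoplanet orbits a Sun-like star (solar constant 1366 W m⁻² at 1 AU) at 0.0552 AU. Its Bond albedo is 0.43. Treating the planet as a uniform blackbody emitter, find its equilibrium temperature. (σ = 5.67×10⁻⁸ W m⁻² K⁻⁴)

T_eq ≈ 1030 K

Flux at 0.0552 AU: S = 1366/0.0552² = 4.48×10⁵ W m⁻².
Energy balance: absorbed = emitted ⇒ πR²·S(1−A) = 4πR²·σT_eq⁴, so T_eq⁴ = S(1−A)/(4σ).
T_eq = [4.48×10⁵ × 0.57 / (4 × 5.67×10⁻⁸)]^(1/4) = (1.13×10¹²)^(1/4) = 1030 K.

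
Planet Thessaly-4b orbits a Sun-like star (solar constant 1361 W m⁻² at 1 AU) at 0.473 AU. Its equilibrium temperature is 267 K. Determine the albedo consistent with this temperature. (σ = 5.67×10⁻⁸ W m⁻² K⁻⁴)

Flux at 0.473 AU: S = 1361/0.473² = 6080 W m⁻².
From T_eq⁴ = S(1−A)/(4σ): 1−A = 4σT_eq⁴/S.
1−A = 4 × 5.67×10⁻⁸ × (267)⁴ / 6080 = 0.189.

A ≈ 0.81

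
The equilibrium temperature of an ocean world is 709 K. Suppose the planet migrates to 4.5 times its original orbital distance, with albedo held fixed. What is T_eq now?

T_eq ∝ L^(1/4) · d^(−1/2).
T′ = 709 / 4.5^(1/2) = 334 K.

T_eq ≈ 334 K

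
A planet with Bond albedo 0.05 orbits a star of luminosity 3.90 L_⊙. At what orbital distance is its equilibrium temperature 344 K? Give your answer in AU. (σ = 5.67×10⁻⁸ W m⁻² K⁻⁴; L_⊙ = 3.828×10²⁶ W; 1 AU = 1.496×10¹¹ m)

L = 3.90 × 3.828×10²⁶ = 1.49×10²⁷ W.
From T_eq⁴ = L(1−A)/(16πσd²): d = √[L(1−A)/(16πσT_eq⁴)].
d = √[1.49×10²⁷ × 0.95 / (16π × 5.67×10⁻⁸ × (344)⁴)] = 1.89×10¹¹ m = 1.26 AU.

d ≈ 1.26 AU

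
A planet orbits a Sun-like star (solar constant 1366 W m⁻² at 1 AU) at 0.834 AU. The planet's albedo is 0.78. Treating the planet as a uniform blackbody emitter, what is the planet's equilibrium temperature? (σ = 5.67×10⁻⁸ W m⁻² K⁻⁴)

Flux at 0.834 AU: S = 1366/0.834² = 1960 W m⁻².
Energy balance: absorbed = emitted ⇒ πR²·S(1−A) = 4πR²·σT_eq⁴, so T_eq⁴ = S(1−A)/(4σ).
T_eq = [1960 × 0.22 / (4 × 5.67×10⁻⁸)]^(1/4) = (1.91×10⁹)^(1/4) = 209 K.

T_eq ≈ 209 K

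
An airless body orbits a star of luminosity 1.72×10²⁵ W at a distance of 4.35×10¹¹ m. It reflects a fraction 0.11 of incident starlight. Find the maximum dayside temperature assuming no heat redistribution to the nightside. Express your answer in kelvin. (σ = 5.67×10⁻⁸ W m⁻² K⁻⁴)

Flux: S = L/(4πd²) = 1.72×10²⁵/(4π×(4.35×10¹¹)²) = 7.23 W m⁻².
With no redistribution each surface element balances locally: S(1−A) = σT⁴.
T = [7.23 × 0.89 / 5.67×10⁻⁸]^(1/4) = (1.14×10⁸)^(1/4) = 103 K.

T_ss ≈ 103 K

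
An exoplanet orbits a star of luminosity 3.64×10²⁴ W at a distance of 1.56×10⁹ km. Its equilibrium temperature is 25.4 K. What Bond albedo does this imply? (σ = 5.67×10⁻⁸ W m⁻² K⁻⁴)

A ≈ 0.21

d = 1.56×10⁹ km = 1.56×10¹² m.
Flux: S = L/(4πd²) = 3.64×10²⁴/(4π×(1.56×10¹²)²) = 0.119 W m⁻².
From T_eq⁴ = S(1−A)/(4σ): 1−A = 4σT_eq⁴/S.
1−A = 4 × 5.67×10⁻⁸ × (25.4)⁴ / 0.119 = 0.793.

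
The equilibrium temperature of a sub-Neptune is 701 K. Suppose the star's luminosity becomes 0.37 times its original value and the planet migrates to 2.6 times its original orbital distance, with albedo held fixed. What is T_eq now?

T_eq ≈ 339 K

T_eq ∝ L^(1/4) · d^(−1/2).
T′ = 701 × 0.37^(1/4) / 2.6^(1/2) = 339 K.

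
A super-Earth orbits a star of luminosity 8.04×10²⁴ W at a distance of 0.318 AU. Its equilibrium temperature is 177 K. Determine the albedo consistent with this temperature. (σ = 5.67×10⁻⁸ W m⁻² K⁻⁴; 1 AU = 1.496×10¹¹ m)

A ≈ 0.21

d = 0.318 AU = 4.76×10¹⁰ m.
Flux: S = L/(4πd²) = 8.04×10²⁴/(4π×(4.76×10¹⁰)²) = 283 W m⁻².
From T_eq⁴ = S(1−A)/(4σ): 1−A = 4σT_eq⁴/S.
1−A = 4 × 5.67×10⁻⁸ × (177)⁴ / 283 = 0.787.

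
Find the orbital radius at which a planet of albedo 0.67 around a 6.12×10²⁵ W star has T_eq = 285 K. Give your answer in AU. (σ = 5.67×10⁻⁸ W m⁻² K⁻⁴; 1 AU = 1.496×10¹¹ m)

From T_eq⁴ = L(1−A)/(16πσd²): d = √[L(1−A)/(16πσT_eq⁴)].
d = √[6.12×10²⁵ × 0.33 / (16π × 5.67×10⁻⁸ × (285)⁴)] = 3.28×10¹⁰ m = 0.219 AU.

d ≈ 0.219 AU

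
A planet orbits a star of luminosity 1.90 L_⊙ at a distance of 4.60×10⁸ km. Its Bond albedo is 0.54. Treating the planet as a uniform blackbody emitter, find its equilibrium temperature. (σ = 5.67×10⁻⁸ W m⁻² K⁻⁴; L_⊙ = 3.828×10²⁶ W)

d = 4.60×10⁸ km = 4.60×10¹¹ m.
L = 1.90 × 3.828×10²⁶ = 7.27×10²⁶ W.
Flux: S = L/(4πd²) = 7.27×10²⁶/(4π×(4.60×10¹¹)²) = 274 W m⁻².
Energy balance: absorbed = emitted ⇒ πR²·S(1−A) = 4πR²·σT_eq⁴, so T_eq⁴ = S(1−A)/(4σ).
T_eq = [274 × 0.46 / (4 × 5.67×10⁻⁸)]^(1/4) = (5.55×10⁸)^(1/4) = 153 K.

T_eq ≈ 153 K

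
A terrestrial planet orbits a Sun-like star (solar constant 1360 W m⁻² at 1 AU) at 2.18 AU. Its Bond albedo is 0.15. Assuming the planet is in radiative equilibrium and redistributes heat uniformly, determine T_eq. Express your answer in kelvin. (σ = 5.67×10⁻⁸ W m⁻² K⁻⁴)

Flux at 2.18 AU: S = 1360/2.18² = 286 W m⁻².
Energy balance: absorbed = emitted ⇒ πR²·S(1−A) = 4πR²·σT_eq⁴, so T_eq⁴ = S(1−A)/(4σ).
T_eq = [286 × 0.85 / (4 × 5.67×10⁻⁸)]^(1/4) = (1.07×10⁹)^(1/4) = 181 K.

T_eq ≈ 181 K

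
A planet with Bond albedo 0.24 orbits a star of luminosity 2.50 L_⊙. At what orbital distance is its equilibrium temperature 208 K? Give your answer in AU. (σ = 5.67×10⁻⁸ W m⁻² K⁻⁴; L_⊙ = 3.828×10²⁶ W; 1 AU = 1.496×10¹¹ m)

d ≈ 2.47 AU

L = 2.50 × 3.828×10²⁶ = 9.57×10²⁶ W.
From T_eq⁴ = L(1−A)/(16πσd²): d = √[L(1−A)/(16πσT_eq⁴)].
d = √[9.57×10²⁶ × 0.76 / (16π × 5.67×10⁻⁸ × (208)⁴)] = 3.69×10¹¹ m = 2.47 AU.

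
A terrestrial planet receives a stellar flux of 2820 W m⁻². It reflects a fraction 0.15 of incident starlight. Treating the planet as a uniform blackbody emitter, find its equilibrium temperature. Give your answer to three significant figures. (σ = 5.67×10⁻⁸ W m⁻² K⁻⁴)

T_eq ≈ 321 K

Energy balance: absorbed = emitted ⇒ πR²·S(1−A) = 4πR²·σT_eq⁴, so T_eq⁴ = S(1−A)/(4σ).
T_eq = [2820 × 0.85 / (4 × 5.67×10⁻⁸)]^(1/4) = (1.06×10¹⁰)^(1/4) = 321 K.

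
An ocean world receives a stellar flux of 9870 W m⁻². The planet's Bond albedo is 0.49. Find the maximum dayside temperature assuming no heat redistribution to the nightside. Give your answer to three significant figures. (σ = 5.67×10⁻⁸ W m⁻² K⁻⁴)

T_ss ≈ 546 K

With no redistribution each surface element balances locally: S(1−A) = σT⁴.
T = [9870 × 0.51 / 5.67×10⁻⁸]^(1/4) = (8.88×10¹⁰)^(1/4) = 546 K.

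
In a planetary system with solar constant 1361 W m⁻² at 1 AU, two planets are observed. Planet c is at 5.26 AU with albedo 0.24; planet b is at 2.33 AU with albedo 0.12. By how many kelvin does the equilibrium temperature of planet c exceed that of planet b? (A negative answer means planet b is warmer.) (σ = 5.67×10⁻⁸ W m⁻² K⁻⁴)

T_eq = [S₀(1−A)/(4σd²)]^(1/4), so T ∝ (1−A)^(1/4) / √d.
T₁ = [1361×0.76/(4×5.67×10⁻⁸×5.26²)]^(1/4) = 113.31 K.
T₂ = [1361×0.88/(4×5.67×10⁻⁸×2.33²)]^(1/4) = 176.60 K.

ΔT ≈ -63.3 K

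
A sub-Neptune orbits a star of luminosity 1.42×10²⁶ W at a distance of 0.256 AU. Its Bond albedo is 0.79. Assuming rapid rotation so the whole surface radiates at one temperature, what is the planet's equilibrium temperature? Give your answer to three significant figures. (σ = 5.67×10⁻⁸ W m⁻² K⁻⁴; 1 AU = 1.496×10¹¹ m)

d = 0.256 AU = 3.83×10¹⁰ m.
Flux: S = L/(4πd²) = 1.42×10²⁶/(4π×(3.83×10¹⁰)²) = 7700 W m⁻².
Energy balance: absorbed = emitted ⇒ πR²·S(1−A) = 4πR²·σT_eq⁴, so T_eq⁴ = S(1−A)/(4σ).
T_eq = [7700 × 0.21 / (4 × 5.67×10⁻⁸)]^(1/4) = (7.13×10⁹)^(1/4) = 291 K.

T_eq ≈ 291 K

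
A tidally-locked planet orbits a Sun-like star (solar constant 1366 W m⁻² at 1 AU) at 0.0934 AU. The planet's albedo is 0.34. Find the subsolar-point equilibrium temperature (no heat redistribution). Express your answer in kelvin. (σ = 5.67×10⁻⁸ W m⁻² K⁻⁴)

T_ss ≈ 1160 K

Flux at 0.0934 AU: S = 1366/0.0934² = 1.57×10⁵ W m⁻².
At the subsolar point the surface absorbs S(1−A) and emits σT⁴ per unit area — no factor of 4, since only the local patch is in balance.
T = [1.57×10⁵ × 0.66 / 5.67×10⁻⁸]^(1/4) = (1.82×10¹²)^(1/4) = 1160 K.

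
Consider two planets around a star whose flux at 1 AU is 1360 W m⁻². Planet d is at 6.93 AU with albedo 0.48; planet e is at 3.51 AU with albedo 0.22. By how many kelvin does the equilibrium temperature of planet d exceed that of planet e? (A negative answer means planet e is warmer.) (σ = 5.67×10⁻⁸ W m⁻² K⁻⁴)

T_eq = [S₀(1−A)/(4σd²)]^(1/4), so T ∝ (1−A)^(1/4) / √d.
T₁ = [1360×0.52/(4×5.67×10⁻⁸×6.93²)]^(1/4) = 89.77 K.
T₂ = [1360×0.78/(4×5.67×10⁻⁸×3.51²)]^(1/4) = 139.59 K.

ΔT ≈ -49.8 K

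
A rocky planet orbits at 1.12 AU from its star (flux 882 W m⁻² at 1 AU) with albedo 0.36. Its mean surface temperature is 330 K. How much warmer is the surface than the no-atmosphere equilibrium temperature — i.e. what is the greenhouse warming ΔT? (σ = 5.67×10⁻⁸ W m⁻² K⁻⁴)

S = 882/1.12² = 703.1 W m⁻².
T_eq = [S(1−A)/(4σ)]^(1/4) = [703.1×0.64/(4×5.67×10⁻⁸)]^(1/4) = 211.1 K.
ΔT = T_surf − T_eq = 330 − 211.1.

ΔT ≈ 118.9 K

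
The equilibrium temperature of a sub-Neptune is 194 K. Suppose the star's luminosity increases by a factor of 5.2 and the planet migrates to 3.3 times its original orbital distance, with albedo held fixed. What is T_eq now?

T_eq ∝ L^(1/4) · d^(−1/2).
T′ = 194 × 5.2^(1/4) / 3.3^(1/2) = 161 K.

T_eq ≈ 161 K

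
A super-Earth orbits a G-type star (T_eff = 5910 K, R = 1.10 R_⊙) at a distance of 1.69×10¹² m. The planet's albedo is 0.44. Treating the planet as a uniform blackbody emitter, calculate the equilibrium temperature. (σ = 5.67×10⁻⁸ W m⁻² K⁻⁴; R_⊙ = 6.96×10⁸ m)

R_⋆ = 1.10 × 6.96×10⁸ = 7.66×10⁸ m.
L = 4πR_⋆²σT_⋆⁴ = 4π(7.66×10⁸)² × 5.67×10⁻⁸ × (5910)⁴ = 5.10×10²⁶ W.
S = L/(4πd²) = 14.2 W m⁻².
Energy balance: absorbed = emitted ⇒ πR²·S(1−A) = 4πR²·σT_eq⁴, so T_eq⁴ = S(1−A)/(4σ).
T_eq = [14.2 × 0.56 / (4 × 5.67×10⁻⁸)]^(1/4) = (3.51×10⁷)^(1/4) = 76.9 K.

T_eq ≈ 76.9 K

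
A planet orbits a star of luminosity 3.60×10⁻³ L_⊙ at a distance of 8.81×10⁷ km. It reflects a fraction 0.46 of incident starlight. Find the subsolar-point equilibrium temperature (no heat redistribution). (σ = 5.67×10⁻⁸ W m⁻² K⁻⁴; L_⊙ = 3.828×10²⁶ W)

T_ss ≈ 108 K

d = 8.81×10⁷ km = 8.81×10¹⁰ m.
L = 3.60×10⁻³ × 3.828×10²⁶ = 1.38×10²⁴ W.
Flux: S = L/(4πd²) = 1.38×10²⁴/(4π×(8.81×10¹⁰)²) = 14.1 W m⁻².
At the subsolar point the surface absorbs S(1−A) and emits σT⁴ per unit area — no factor of 4, since only the local patch is in balance.
T = [14.1 × 0.54 / 5.67×10⁻⁸]^(1/4) = (1.35×10⁸)^(1/4) = 108 K.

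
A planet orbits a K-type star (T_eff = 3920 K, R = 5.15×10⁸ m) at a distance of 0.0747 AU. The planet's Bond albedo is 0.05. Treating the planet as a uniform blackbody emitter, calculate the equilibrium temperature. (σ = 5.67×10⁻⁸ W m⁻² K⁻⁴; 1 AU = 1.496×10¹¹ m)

T_eq ≈ 587 K

d = 0.0747 AU = 1.12×10¹⁰ m.
L = 4πR_⋆²σT_⋆⁴ = 4π(5.15×10⁸)² × 5.67×10⁻⁸ × (3920)⁴ = 4.46×10²⁵ W.
S = L/(4πd²) = 2.84×10⁴ W m⁻².
Energy balance: absorbed = emitted ⇒ πR²·S(1−A) = 4πR²·σT_eq⁴, so T_eq⁴ = S(1−A)/(4σ).
T_eq = [2.84×10⁴ × 0.95 / (4 × 5.67×10⁻⁸)]^(1/4) = (1.19×10¹¹)^(1/4) = 587 K.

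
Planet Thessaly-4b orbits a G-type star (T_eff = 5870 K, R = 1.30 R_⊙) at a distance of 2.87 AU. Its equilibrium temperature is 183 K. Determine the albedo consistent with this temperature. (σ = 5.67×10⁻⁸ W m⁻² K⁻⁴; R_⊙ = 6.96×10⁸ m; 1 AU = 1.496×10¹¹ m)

A ≈ 0.15

R_⋆ = 1.30 × 6.96×10⁸ = 9.05×10⁸ m.
d = 2.87 AU = 4.29×10¹¹ m.
L = 4πR_⋆²σT_⋆⁴ = 4π(9.05×10⁸)² × 5.67×10⁻⁸ × (5870)⁴ = 6.93×10²⁶ W.
S = L/(4πd²) = 299 W m⁻².
From T_eq⁴ = S(1−A)/(4σ): 1−A = 4σT_eq⁴/S.
1−A = 4 × 5.67×10⁻⁸ × (183)⁴ / 299 = 0.851.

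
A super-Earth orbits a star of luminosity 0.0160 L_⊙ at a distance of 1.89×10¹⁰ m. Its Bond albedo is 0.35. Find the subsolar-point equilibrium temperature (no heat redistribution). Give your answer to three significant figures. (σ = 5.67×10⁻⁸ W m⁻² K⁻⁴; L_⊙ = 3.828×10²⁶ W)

T_ss ≈ 354 K

L = 0.0160 × 3.828×10²⁶ = 6.12×10²⁴ W.
Flux: S = L/(4πd²) = 6.12×10²⁴/(4π×(1.89×10¹⁰)²) = 1360 W m⁻².
At the subsolar point the surface absorbs S(1−A) and emits σT⁴ per unit area — no factor of 4, since only the local patch is in balance.
T = [1360 × 0.65 / 5.67×10⁻⁸]^(1/4) = (1.56×10¹⁰)^(1/4) = 354 K.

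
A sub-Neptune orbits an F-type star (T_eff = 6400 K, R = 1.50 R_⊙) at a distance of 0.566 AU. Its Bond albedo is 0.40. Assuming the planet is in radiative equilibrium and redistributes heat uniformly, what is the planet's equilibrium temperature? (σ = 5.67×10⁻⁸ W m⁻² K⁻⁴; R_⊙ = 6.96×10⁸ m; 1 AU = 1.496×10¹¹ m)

T_eq ≈ 442 K

R_⋆ = 1.50 × 6.96×10⁸ = 1.04×10⁹ m.
d = 0.566 AU = 8.47×10¹⁰ m.
L = 4πR_⋆²σT_⋆⁴ = 4π(1.04×10⁹)² × 5.67×10⁻⁸ × (6400)⁴ = 1.30×10²⁷ W.
S = L/(4πd²) = 1.45×10⁴ W m⁻².
Energy balance: absorbed = emitted ⇒ πR²·S(1−A) = 4πR²·σT_eq⁴, so T_eq⁴ = S(1−A)/(4σ).
T_eq = [1.45×10⁴ × 0.60 / (4 × 5.67×10⁻⁸)]^(1/4) = (3.83×10¹⁰)^(1/4) = 442 K.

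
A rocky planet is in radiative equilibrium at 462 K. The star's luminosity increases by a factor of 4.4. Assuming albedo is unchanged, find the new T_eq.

T_eq ≈ 669 K

T_eq ∝ L^(1/4) · d^(−1/2).
T′ = 462 × 4.4^(1/4) = 669 K.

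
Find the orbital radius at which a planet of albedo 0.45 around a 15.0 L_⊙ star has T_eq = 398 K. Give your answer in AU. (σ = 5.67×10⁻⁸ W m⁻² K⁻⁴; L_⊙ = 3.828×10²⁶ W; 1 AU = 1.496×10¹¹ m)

d ≈ 1.40 AU

L = 15.0 × 3.828×10²⁶ = 5.74×10²⁷ W.
From T_eq⁴ = L(1−A)/(16πσd²): d = √[L(1−A)/(16πσT_eq⁴)].
d = √[5.74×10²⁷ × 0.55 / (16π × 5.67×10⁻⁸ × (398)⁴)] = 2.10×10¹¹ m = 1.40 AU.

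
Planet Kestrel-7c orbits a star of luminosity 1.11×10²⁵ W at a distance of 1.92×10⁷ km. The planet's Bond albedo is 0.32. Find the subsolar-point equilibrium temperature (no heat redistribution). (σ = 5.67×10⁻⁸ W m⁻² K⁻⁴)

T_ss ≈ 412 K

d = 1.92×10⁷ km = 1.92×10¹⁰ m.
Flux: S = L/(4πd²) = 1.11×10²⁵/(4π×(1.92×10¹⁰)²) = 2400 W m⁻².
At the subsolar point the surface absorbs S(1−A) and emits σT⁴ per unit area — no factor of 4, since only the local patch is in balance.
T = [2400 × 0.68 / 5.67×10⁻⁸]^(1/4) = (2.87×10¹⁰)^(1/4) = 412 K.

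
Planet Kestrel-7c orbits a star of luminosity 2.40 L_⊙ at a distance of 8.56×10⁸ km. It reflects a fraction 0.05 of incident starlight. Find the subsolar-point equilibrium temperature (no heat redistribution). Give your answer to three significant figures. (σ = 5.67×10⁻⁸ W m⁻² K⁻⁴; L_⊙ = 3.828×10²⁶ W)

T_ss ≈ 202 K

d = 8.56×10⁸ km = 8.56×10¹¹ m.
L = 2.40 × 3.828×10²⁶ = 9.19×10²⁶ W.
Flux: S = L/(4πd²) = 9.19×10²⁶/(4π×(8.56×10¹¹)²) = 99.8 W m⁻².
At the subsolar point the surface absorbs S(1−A) and emits σT⁴ per unit area — no factor of 4, since only the local patch is in balance.
T = [99.8 × 0.95 / 5.67×10⁻⁸]^(1/4) = (1.67×10⁹)^(1/4) = 202 K.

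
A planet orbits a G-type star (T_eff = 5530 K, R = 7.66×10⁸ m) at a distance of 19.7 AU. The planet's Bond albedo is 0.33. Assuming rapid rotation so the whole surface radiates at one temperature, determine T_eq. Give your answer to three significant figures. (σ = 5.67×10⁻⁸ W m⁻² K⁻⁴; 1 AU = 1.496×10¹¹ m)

T_eq ≈ 57.0 K

d = 19.7 AU = 2.95×10¹² m.
L = 4πR_⋆²σT_⋆⁴ = 4π(7.66×10⁸)² × 5.67×10⁻⁸ × (5530)⁴ = 3.91×10²⁶ W.
S = L/(4πd²) = 3.58 W m⁻².
Energy balance: absorbed = emitted ⇒ πR²·S(1−A) = 4πR²·σT_eq⁴, so T_eq⁴ = S(1−A)/(4σ).
T_eq = [3.58 × 0.67 / (4 × 5.67×10⁻⁸)]^(1/4) = (1.06×10⁷)^(1/4) = 57.0 K.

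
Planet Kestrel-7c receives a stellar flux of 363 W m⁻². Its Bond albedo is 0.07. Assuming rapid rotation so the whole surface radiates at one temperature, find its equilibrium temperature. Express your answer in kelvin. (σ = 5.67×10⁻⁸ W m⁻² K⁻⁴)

Energy balance: absorbed = emitted ⇒ πR²·S(1−A) = 4πR²·σT_eq⁴, so T_eq⁴ = S(1−A)/(4σ).
T_eq = [363 × 0.93 / (4 × 5.67×10⁻⁸)]^(1/4) = (1.49×10⁹)^(1/4) = 196 K.

T_eq ≈ 196 K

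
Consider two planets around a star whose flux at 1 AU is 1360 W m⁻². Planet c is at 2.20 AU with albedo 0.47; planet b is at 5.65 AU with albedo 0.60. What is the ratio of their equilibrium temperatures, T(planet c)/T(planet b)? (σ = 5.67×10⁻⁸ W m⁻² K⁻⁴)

T_eq = [S₀(1−A)/(4σd²)]^(1/4), so T ∝ (1−A)^(1/4) / √d.
T₁ = [1360×0.53/(4×5.67×10⁻⁸×2.20²)]^(1/4) = 160.08 K.
T₂ = [1360×0.40/(4×5.67×10⁻⁸×5.65²)]^(1/4) = 93.10 K.

T₁/T₂ ≈ 1.719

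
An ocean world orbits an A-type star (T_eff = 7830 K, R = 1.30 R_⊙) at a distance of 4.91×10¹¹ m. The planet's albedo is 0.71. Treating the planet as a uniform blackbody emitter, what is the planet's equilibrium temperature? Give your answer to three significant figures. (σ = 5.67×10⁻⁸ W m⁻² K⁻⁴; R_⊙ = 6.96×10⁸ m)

R_⋆ = 1.30 × 6.96×10⁸ = 9.05×10⁸ m.
L = 4πR_⋆²σT_⋆⁴ = 4π(9.05×10⁸)² × 5.67×10⁻⁸ × (7830)⁴ = 2.19×10²⁷ W.
S = L/(4πd²) = 724 W m⁻².
Energy balance: absorbed = emitted ⇒ πR²·S(1−A) = 4πR²·σT_eq⁴, so T_eq⁴ = S(1−A)/(4σ).
T_eq = [724 × 0.29 / (4 × 5.67×10⁻⁸)]^(1/4) = (9.25×10⁸)^(1/4) = 174 K.

T_eq ≈ 174 K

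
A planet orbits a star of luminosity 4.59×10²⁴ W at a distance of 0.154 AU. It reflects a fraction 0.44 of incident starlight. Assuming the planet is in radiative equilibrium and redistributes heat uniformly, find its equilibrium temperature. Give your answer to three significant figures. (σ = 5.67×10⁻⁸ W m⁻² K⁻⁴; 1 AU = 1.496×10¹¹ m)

T_eq ≈ 203 K

d = 0.154 AU = 2.30×10¹⁰ m.
Flux: S = L/(4πd²) = 4.59×10²⁴/(4π×(2.30×10¹⁰)²) = 688 W m⁻².
Energy balance: absorbed = emitted ⇒ πR²·S(1−A) = 4πR²·σT_eq⁴, so T_eq⁴ = S(1−A)/(4σ).
T_eq = [688 × 0.56 / (4 × 5.67×10⁻⁸)]^(1/4) = (1.70×10⁹)^(1/4) = 203 K.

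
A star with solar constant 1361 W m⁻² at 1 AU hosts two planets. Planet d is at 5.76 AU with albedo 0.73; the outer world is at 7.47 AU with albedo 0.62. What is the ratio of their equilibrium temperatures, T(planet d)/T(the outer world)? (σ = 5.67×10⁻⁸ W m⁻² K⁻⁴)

T₁/T₂ ≈ 1.046

T_eq = [S₀(1−A)/(4σd²)]^(1/4), so T ∝ (1−A)^(1/4) / √d.
T₁ = [1361×0.27/(4×5.67×10⁻⁸×5.76²)]^(1/4) = 83.60 K.
T₂ = [1361×0.38/(4×5.67×10⁻⁸×7.47²)]^(1/4) = 79.95 K.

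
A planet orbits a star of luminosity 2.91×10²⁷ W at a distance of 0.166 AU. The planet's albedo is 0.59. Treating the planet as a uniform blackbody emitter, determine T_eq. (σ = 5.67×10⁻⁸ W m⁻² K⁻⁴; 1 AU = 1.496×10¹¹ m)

d = 0.166 AU = 2.48×10¹⁰ m.
Flux: S = L/(4πd²) = 2.91×10²⁷/(4π×(2.48×10¹⁰)²) = 3.75×10⁵ W m⁻².
Energy balance: absorbed = emitted ⇒ πR²·S(1−A) = 4πR²·σT_eq⁴, so T_eq⁴ = S(1−A)/(4σ).
T_eq = [3.75×10⁵ × 0.41 / (4 × 5.67×10⁻⁸)]^(1/4) = (6.79×10¹¹)^(1/4) = 908 K.

T_eq ≈ 908 K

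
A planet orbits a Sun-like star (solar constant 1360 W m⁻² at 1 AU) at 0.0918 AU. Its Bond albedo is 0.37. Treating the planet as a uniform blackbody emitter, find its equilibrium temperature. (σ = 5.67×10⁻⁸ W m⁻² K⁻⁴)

Flux at 0.0918 AU: S = 1360/0.0918² = 1.61×10⁵ W m⁻².
Energy balance: absorbed = emitted ⇒ πR²·S(1−A) = 4πR²·σT_eq⁴, so T_eq⁴ = S(1−A)/(4σ).
T_eq = [1.61×10⁵ × 0.63 / (4 × 5.67×10⁻⁸)]^(1/4) = (4.48×10¹¹)^(1/4) = 818 K.

T_eq ≈ 818 K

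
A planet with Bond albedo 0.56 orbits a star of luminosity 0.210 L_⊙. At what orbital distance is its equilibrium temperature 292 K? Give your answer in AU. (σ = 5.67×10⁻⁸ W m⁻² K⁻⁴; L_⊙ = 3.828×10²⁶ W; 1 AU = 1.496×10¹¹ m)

d ≈ 0.276 AU

L = 0.210 × 3.828×10²⁶ = 8.04×10²⁵ W.
From T_eq⁴ = L(1−A)/(16πσd²): d = √[L(1−A)/(16πσT_eq⁴)].
d = √[8.04×10²⁵ × 0.44 / (16π × 5.67×10⁻⁸ × (292)⁴)] = 4.13×10¹⁰ m = 0.276 AU.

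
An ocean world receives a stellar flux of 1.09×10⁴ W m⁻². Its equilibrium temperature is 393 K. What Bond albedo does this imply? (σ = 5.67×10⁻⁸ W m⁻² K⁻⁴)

A ≈ 0.50

From T_eq⁴ = S(1−A)/(4σ): 1−A = 4σT_eq⁴/S.
1−A = 4 × 5.67×10⁻⁸ × (393)⁴ / 1.09×10⁴ = 0.496.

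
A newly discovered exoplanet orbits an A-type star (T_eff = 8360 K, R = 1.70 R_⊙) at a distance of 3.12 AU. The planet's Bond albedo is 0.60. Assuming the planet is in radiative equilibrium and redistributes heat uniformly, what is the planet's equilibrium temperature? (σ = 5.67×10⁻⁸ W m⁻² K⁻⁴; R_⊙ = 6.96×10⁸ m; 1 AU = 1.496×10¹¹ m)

R_⋆ = 1.70 × 6.96×10⁸ = 1.18×10⁹ m.
d = 3.12 AU = 4.67×10¹¹ m.
L = 4πR_⋆²σT_⋆⁴ = 4π(1.18×10⁹)² × 5.67×10⁻⁸ × (8360)⁴ = 4.87×10²⁷ W.
S = L/(4πd²) = 1780 W m⁻².
Energy balance: absorbed = emitted ⇒ πR²·S(1−A) = 4πR²·σT_eq⁴, so T_eq⁴ = S(1−A)/(4σ).
T_eq = [1780 × 0.40 / (4 × 5.67×10⁻⁸)]^(1/4) = (3.14×10⁹)^(1/4) = 237 K.

T_eq ≈ 237 K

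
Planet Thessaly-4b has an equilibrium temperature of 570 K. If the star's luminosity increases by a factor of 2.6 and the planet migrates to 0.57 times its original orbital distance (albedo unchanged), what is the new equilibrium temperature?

T_eq ≈ 959 K

T_eq ∝ L^(1/4) · d^(−1/2).
T′ = 570 × 2.6^(1/4) / 0.57^(1/2) = 959 K.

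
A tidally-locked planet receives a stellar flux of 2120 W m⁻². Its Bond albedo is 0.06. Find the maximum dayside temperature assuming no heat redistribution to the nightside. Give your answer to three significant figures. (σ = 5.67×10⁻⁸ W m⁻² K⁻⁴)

With no redistribution each surface element balances locally: S(1−A) = σT⁴.
T = [2120 × 0.94 / 5.67×10⁻⁸]^(1/4) = (3.51×10¹⁰)^(1/4) = 433 K.

T_ss ≈ 433 K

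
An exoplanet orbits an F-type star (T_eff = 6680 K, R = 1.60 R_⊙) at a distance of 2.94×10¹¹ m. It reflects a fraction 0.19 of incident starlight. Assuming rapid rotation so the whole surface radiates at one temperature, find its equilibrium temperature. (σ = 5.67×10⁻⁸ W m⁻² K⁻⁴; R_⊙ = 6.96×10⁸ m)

R_⋆ = 1.60 × 6.96×10⁸ = 1.11×10⁹ m.
L = 4πR_⋆²σT_⋆⁴ = 4π(1.11×10⁹)² × 5.67×10⁻⁸ × (6680)⁴ = 1.76×10²⁷ W.
S = L/(4πd²) = 1620 W m⁻².
Energy balance: absorbed = emitted ⇒ πR²·S(1−A) = 4πR²·σT_eq⁴, so T_eq⁴ = S(1−A)/(4σ).
T_eq = [1620 × 0.81 / (4 × 5.67×10⁻⁸)]^(1/4) = (5.78×10⁹)^(1/4) = 276 K.

T_eq ≈ 276 K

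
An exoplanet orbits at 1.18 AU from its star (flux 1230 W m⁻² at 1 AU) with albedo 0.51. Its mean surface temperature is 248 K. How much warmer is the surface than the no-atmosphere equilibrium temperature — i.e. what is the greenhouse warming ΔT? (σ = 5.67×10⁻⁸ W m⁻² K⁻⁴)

S = 1230/1.18² = 883.4 W m⁻².
T_eq = [S(1−A)/(4σ)]^(1/4) = [883.4×0.49/(4×5.67×10⁻⁸)]^(1/4) = 209.0 K.
ΔT = T_surf − T_eq = 248 − 209.0.

ΔT ≈ 39.0 K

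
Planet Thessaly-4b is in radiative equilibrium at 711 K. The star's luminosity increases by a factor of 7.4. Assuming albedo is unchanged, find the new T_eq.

T_eq ∝ L^(1/4) · d^(−1/2).
T′ = 711 × 7.4^(1/4) = 1170 K.

T_eq ≈ 1170 K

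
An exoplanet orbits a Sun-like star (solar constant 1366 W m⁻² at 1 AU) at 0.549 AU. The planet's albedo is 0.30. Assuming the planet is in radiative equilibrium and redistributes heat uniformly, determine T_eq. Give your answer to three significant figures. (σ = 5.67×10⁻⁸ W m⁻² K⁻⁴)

T_eq ≈ 344 K

Flux at 0.549 AU: S = 1366/0.549² = 4530 W m⁻².
Energy balance: absorbed = emitted ⇒ πR²·S(1−A) = 4πR²·σT_eq⁴, so T_eq⁴ = S(1−A)/(4σ).
T_eq = [4530 × 0.70 / (4 × 5.67×10⁻⁸)]^(1/4) = (1.40×10¹⁰)^(1/4) = 344 K.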